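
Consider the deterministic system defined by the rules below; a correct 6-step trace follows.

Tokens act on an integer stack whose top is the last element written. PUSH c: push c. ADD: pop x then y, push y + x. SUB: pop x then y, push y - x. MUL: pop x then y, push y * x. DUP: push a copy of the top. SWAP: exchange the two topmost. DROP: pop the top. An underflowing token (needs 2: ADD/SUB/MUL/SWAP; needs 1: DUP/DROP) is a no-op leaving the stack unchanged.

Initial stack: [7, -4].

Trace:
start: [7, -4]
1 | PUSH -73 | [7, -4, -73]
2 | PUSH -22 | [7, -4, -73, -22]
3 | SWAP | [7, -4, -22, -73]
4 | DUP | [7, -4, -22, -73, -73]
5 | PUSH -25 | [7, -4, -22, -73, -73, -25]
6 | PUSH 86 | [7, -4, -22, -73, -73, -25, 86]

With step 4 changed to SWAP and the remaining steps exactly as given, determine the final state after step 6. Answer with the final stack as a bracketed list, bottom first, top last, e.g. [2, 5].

[7, -4, -73, -22, -25, 86]

(re-executing from step 4 with the substitution; state before step 4: [7, -4, -22, -73])
4 | SWAP | [7, -4, -73, -22]
5 | PUSH -25 | [7, -4, -73, -22, -25]
6 | PUSH 86 | [7, -4, -73, -22, -25, 86]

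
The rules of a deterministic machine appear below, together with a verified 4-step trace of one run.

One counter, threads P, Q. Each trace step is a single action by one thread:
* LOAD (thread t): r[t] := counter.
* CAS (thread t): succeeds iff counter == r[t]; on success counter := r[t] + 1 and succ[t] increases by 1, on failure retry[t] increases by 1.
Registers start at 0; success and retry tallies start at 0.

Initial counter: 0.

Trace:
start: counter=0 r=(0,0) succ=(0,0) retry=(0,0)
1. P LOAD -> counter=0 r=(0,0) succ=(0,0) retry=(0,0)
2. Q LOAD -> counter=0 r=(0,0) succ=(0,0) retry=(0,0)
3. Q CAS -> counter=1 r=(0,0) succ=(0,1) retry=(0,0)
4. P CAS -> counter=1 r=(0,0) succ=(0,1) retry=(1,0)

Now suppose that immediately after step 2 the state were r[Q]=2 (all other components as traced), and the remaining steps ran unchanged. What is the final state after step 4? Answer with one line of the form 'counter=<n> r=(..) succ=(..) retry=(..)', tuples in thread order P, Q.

counter=1 r=(0,2) succ=(1,0) retry=(0,1)

state after step 2 := counter=0 r=(0,2) succ=(0,0) retry=(0,0)
3. Q CAS -> counter=0 r=(0,2) succ=(0,0) retry=(0,1)
4. P CAS -> counter=1 r=(0,2) succ=(1,0) retry=(0,1)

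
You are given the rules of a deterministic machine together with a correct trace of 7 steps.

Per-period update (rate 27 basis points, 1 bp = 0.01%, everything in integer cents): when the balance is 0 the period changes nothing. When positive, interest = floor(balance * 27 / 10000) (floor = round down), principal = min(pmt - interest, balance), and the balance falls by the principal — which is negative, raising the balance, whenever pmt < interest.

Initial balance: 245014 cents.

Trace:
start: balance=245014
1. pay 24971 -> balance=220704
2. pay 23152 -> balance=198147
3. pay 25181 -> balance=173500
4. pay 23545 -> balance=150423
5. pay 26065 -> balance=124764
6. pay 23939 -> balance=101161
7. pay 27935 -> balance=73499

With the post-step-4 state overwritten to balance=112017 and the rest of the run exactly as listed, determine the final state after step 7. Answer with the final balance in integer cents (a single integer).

state after step 4 := balance=112017
5. pay 26065 -> balance=86254
6. pay 23939 -> balance=62547
7. pay 27935 -> balance=34780

34780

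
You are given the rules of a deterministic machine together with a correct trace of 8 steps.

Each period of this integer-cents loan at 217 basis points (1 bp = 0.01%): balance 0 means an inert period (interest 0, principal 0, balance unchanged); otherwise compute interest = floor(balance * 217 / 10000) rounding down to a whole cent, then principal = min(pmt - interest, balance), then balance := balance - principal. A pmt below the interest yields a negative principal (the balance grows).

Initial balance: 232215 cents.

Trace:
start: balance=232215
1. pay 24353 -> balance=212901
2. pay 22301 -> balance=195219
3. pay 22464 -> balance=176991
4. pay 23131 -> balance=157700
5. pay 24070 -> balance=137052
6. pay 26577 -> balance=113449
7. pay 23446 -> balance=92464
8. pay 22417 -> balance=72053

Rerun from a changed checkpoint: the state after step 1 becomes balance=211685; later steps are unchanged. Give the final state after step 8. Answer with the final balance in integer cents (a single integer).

70640

state after step 1 := balance=211685
2. pay 22301 -> balance=193977
3. pay 22464 -> balance=175722
4. pay 23131 -> balance=156404
5. pay 24070 -> balance=135727
6. pay 26577 -> balance=112095
7. pay 23446 -> balance=91081
8. pay 22417 -> balance=70640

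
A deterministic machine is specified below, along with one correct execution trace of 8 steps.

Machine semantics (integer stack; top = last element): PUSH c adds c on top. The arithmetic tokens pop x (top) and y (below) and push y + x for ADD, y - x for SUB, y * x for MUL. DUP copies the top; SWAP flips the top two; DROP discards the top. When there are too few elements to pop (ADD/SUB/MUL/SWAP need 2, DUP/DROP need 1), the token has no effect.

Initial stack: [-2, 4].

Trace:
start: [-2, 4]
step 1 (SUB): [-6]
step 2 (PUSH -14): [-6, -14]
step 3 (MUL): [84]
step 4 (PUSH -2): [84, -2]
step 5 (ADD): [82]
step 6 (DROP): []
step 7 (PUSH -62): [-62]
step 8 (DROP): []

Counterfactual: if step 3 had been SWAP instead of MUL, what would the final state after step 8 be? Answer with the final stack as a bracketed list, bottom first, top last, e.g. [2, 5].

[-14]

(re-executing from step 3 with the substitution; state before step 3: [-6, -14])
step 3 (SWAP): [-14, -6]
step 4 (PUSH -2): [-14, -6, -2]
step 5 (ADD): [-14, -8]
step 6 (DROP): [-14]
step 7 (PUSH -62): [-14, -62]
step 8 (DROP): [-14]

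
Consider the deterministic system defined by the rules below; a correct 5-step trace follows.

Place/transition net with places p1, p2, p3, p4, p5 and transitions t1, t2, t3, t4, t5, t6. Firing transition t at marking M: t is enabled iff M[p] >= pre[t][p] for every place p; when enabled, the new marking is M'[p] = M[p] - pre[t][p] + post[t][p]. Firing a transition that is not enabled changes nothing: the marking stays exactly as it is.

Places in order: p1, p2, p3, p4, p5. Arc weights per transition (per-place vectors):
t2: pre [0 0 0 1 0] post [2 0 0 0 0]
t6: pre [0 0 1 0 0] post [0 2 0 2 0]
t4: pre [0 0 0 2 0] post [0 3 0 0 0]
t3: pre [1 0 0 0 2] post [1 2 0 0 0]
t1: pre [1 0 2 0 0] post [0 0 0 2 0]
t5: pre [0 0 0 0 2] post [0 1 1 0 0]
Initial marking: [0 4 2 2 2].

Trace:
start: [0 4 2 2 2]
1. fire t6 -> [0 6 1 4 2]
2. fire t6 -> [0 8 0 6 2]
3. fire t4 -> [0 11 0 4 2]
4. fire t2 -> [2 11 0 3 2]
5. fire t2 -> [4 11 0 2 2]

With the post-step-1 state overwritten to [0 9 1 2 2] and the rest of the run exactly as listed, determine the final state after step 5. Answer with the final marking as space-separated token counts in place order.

state after step 1 := [0 9 1 2 2]
2. fire t6 -> [0 11 0 4 2]
3. fire t4 -> [0 14 0 2 2]
4. fire t2 -> [2 14 0 1 2]
5. fire t2 -> [4 14 0 0 2]

4 14 0 0 2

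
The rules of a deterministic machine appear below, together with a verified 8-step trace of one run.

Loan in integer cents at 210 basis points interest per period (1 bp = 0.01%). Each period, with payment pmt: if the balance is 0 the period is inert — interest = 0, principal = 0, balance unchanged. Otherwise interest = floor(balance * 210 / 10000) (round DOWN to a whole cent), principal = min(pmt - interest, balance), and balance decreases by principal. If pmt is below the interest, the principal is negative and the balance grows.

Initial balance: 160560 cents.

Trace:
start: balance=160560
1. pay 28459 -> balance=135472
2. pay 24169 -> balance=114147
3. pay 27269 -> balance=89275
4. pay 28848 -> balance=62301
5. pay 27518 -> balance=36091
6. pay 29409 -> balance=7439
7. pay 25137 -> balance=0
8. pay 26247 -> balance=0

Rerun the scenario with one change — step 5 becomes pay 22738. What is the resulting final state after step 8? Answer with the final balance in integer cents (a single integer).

(re-executing from step 5 with the substitution; state before step 5: balance=62301)
5. pay 22738 -> balance=40871
6. pay 29409 -> balance=12320
7. pay 25137 -> balance=0
8. pay 26247 -> balance=0

0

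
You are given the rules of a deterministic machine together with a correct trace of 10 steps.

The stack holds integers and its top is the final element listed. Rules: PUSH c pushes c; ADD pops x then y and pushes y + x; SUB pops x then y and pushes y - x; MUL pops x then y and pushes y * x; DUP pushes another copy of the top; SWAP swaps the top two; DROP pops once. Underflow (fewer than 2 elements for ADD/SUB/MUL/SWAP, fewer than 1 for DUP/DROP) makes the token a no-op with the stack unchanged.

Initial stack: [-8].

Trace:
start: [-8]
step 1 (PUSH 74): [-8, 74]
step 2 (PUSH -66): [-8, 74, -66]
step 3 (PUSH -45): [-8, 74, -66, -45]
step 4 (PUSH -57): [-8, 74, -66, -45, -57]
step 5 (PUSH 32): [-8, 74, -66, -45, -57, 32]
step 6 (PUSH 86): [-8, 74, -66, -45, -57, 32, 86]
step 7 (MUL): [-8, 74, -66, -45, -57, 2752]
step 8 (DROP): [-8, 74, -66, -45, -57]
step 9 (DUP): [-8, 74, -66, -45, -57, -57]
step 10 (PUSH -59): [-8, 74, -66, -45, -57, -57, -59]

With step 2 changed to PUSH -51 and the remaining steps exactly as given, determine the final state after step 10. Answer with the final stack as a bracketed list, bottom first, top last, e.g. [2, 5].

[-8, 74, -51, -45, -57, -57, -59]

(re-executing from step 2 with the substitution; state before step 2: [-8, 74])
step 2 (PUSH -51): [-8, 74, -51]
step 3 (PUSH -45): [-8, 74, -51, -45]
step 4 (PUSH -57): [-8, 74, -51, -45, -57]
step 5 (PUSH 32): [-8, 74, -51, -45, -57, 32]
step 6 (PUSH 86): [-8, 74, -51, -45, -57, 32, 86]
step 7 (MUL): [-8, 74, -51, -45, -57, 2752]
step 8 (DROP): [-8, 74, -51, -45, -57]
step 9 (DUP): [-8, 74, -51, -45, -57, -57]
step 10 (PUSH -59): [-8, 74, -51, -45, -57, -57, -59]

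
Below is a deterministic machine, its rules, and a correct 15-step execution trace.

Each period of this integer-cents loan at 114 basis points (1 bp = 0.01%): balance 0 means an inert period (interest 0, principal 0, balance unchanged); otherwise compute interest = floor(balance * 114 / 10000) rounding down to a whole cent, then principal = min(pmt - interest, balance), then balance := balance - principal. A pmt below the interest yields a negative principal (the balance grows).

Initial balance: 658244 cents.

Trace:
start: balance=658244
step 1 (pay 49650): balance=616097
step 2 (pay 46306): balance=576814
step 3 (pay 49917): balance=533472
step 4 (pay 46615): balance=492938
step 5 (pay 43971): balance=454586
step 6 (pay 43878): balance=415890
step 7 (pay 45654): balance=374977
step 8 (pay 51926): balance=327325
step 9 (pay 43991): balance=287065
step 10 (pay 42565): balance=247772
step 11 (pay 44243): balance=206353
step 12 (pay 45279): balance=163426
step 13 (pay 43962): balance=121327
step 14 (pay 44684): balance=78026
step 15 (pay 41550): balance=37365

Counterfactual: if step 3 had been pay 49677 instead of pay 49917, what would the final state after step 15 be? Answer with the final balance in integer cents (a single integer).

(re-executing from step 3 with the substitution; state before step 3: balance=576814)
step 3 (pay 49677): balance=533712
step 4 (pay 46615): balance=493181
step 5 (pay 43971): balance=454832
step 6 (pay 43878): balance=416139
step 7 (pay 45654): balance=375228
step 8 (pay 51926): balance=327579
step 9 (pay 43991): balance=287322
step 10 (pay 42565): balance=248032
step 11 (pay 44243): balance=206616
step 12 (pay 45279): balance=163692
step 13 (pay 43962): balance=121596
step 14 (pay 44684): balance=78298
step 15 (pay 41550): balance=37640

37640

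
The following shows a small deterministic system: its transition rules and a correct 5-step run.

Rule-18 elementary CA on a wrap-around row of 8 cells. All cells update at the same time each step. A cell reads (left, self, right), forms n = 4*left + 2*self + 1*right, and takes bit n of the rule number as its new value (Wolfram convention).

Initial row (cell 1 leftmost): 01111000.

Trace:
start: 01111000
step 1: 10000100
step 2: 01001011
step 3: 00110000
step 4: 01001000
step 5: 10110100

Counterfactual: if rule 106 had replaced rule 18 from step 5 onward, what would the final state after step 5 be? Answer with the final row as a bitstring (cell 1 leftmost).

(re-executing step 5 under rule 106; state before step 5: 01001000)
step 5: 10010000

10010000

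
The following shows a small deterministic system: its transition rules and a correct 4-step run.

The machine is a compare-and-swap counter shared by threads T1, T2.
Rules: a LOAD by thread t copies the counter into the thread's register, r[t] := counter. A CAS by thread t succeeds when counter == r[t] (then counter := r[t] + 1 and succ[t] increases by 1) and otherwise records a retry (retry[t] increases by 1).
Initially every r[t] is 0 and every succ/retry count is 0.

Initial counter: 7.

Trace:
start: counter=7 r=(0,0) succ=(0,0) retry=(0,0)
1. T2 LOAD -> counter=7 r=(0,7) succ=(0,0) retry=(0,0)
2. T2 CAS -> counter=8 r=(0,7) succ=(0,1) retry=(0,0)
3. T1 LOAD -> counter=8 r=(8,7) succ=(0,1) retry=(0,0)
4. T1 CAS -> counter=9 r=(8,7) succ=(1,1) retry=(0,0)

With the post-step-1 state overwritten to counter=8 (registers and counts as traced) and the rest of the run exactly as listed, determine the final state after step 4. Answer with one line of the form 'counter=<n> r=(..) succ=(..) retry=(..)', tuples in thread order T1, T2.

state after step 1 := counter=8 r=(0,7) succ=(0,0) retry=(0,0)
2. T2 CAS -> counter=8 r=(0,7) succ=(0,0) retry=(0,1)
3. T1 LOAD -> counter=8 r=(8,7) succ=(0,0) retry=(0,1)
4. T1 CAS -> counter=9 r=(8,7) succ=(1,0) retry=(0,1)

counter=9 r=(8,7) succ=(1,0) retry=(0,1)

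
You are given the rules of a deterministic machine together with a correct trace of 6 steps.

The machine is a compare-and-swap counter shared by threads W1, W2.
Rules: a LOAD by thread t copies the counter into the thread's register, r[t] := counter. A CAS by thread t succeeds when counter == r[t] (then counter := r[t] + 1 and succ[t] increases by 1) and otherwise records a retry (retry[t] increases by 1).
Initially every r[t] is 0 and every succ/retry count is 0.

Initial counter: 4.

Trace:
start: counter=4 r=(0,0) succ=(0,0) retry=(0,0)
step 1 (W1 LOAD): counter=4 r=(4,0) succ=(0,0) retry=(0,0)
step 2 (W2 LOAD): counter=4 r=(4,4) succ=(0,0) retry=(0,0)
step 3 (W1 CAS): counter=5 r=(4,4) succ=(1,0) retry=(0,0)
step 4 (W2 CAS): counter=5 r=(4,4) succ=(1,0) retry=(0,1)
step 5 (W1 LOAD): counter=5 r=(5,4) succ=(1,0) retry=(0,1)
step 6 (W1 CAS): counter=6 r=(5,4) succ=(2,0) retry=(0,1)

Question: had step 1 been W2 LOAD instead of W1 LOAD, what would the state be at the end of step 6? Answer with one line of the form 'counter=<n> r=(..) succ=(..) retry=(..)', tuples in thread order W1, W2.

counter=6 r=(5,4) succ=(1,1) retry=(1,0)

(re-executing from step 1 with the substitution; state before step 1: counter=4 r=(0,0) succ=(0,0) retry=(0,0))
step 1 (W2 LOAD): counter=4 r=(0,4) succ=(0,0) retry=(0,0)
step 2 (W2 LOAD): counter=4 r=(0,4) succ=(0,0) retry=(0,0)
step 3 (W1 CAS): counter=4 r=(0,4) succ=(0,0) retry=(1,0)
step 4 (W2 CAS): counter=5 r=(0,4) succ=(0,1) retry=(1,0)
step 5 (W1 LOAD): counter=5 r=(5,4) succ=(0,1) retry=(1,0)
step 6 (W1 CAS): counter=6 r=(5,4) succ=(1,1) retry=(1,0)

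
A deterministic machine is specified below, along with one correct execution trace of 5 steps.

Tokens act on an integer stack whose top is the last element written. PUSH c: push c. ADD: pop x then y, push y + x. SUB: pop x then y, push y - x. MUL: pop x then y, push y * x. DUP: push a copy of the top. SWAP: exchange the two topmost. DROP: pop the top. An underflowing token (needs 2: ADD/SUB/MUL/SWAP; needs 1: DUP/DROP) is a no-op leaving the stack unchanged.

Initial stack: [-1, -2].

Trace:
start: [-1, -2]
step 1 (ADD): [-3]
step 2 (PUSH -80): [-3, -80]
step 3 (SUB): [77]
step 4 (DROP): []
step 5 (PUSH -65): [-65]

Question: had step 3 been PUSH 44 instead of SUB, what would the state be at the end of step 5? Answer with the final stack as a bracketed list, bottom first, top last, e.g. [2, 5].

[-3, -80, -65]

(re-executing from step 3 with the substitution; state before step 3: [-3, -80])
step 3 (PUSH 44): [-3, -80, 44]
step 4 (DROP): [-3, -80]
step 5 (PUSH -65): [-3, -80, -65]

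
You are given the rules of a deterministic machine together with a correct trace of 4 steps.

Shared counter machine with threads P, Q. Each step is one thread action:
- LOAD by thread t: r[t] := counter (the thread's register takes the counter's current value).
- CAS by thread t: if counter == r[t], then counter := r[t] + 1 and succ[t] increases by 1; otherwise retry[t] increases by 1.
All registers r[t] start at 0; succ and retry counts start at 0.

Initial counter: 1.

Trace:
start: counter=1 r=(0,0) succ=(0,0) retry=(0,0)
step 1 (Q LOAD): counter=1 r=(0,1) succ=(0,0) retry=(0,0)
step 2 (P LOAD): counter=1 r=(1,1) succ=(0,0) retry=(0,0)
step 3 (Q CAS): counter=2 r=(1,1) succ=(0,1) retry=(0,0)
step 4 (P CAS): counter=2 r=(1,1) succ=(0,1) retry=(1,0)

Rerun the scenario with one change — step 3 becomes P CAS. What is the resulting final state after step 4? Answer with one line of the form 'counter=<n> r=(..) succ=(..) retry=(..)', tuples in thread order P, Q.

counter=2 r=(1,1) succ=(1,0) retry=(1,0)

(re-executing from step 3 with the substitution; state before step 3: counter=1 r=(1,1) succ=(0,0) retry=(0,0))
step 3 (P CAS): counter=2 r=(1,1) succ=(1,0) retry=(0,0)
step 4 (P CAS): counter=2 r=(1,1) succ=(1,0) retry=(1,0)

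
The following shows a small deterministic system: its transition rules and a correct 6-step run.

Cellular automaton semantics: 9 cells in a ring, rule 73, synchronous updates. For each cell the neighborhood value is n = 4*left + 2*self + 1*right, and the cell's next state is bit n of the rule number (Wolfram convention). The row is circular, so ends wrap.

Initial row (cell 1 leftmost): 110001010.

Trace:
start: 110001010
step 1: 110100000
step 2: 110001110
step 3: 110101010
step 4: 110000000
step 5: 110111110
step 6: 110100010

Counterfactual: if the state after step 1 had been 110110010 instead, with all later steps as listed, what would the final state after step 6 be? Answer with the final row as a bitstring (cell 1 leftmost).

state after step 1 := 110110010
step 2: 110110000
step 3: 110110110
step 4: 110110110
step 5: 110110110
step 6: 110110110

110110110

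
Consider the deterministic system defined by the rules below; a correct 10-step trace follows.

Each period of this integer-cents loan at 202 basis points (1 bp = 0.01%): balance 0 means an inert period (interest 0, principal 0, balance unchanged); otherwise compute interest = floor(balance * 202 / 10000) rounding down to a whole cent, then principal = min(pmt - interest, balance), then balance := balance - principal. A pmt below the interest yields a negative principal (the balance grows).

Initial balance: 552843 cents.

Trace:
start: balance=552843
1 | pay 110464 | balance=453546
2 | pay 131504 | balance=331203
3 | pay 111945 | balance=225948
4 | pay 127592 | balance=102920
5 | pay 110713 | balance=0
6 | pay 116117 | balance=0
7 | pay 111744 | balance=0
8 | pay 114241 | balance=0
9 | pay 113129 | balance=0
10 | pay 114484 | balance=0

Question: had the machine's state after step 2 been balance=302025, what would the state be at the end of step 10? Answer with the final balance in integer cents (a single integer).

0

state after step 2 := balance=302025
3 | pay 111945 | balance=196180
4 | pay 127592 | balance=72550
5 | pay 110713 | balance=0
6 | pay 116117 | balance=0
7 | pay 111744 | balance=0
8 | pay 114241 | balance=0
9 | pay 113129 | balance=0
10 | pay 114484 | balance=0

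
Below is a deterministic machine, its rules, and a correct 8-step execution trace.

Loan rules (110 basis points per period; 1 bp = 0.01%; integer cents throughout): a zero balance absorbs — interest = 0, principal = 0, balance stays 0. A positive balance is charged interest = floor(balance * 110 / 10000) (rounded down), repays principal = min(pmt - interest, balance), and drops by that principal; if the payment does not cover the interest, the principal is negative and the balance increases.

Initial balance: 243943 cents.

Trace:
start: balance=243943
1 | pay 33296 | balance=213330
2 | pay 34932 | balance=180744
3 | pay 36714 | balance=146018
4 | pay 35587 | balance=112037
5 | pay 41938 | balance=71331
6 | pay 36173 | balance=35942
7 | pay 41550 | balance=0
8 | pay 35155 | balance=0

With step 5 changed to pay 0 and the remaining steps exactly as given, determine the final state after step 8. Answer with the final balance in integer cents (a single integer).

2911

(re-executing from step 5 with the substitution; state before step 5: balance=112037)
5 | pay 0 | balance=113269
6 | pay 36173 | balance=78341
7 | pay 41550 | balance=37652
8 | pay 35155 | balance=2911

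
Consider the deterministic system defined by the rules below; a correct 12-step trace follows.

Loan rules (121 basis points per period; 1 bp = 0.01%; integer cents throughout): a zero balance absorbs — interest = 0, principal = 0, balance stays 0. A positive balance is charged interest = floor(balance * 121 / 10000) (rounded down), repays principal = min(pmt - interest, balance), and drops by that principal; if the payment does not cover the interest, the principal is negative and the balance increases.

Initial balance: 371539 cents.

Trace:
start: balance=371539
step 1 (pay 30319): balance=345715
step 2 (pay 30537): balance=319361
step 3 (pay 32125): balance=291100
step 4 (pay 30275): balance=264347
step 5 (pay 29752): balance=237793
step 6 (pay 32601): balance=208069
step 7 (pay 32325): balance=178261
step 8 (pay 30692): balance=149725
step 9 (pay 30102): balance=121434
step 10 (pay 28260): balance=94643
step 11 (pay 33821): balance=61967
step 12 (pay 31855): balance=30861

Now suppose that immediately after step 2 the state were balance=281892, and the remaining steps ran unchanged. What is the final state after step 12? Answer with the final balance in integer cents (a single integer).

state after step 2 := balance=281892
step 3 (pay 32125): balance=253177
step 4 (pay 30275): balance=225965
step 5 (pay 29752): balance=198947
step 6 (pay 32601): balance=168753
step 7 (pay 32325): balance=138469
step 8 (pay 30692): balance=109452
step 9 (pay 30102): balance=80674
step 10 (pay 28260): balance=53390
step 11 (pay 33821): balance=20215
step 12 (pay 31855): balance=0

0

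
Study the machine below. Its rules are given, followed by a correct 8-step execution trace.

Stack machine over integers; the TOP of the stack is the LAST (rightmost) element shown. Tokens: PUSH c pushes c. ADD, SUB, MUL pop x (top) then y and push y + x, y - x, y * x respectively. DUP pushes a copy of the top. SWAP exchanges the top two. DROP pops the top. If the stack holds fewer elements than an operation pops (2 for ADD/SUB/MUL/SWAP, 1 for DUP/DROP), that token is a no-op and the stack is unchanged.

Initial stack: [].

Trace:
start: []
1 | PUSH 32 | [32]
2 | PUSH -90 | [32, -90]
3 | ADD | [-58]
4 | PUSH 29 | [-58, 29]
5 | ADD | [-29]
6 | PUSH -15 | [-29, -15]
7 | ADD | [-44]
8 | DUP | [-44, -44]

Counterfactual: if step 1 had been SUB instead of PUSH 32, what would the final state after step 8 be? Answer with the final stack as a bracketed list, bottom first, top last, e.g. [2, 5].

[-76, -76]

(re-executing from step 1 with the substitution; state before step 1: [])
1 | SUB | []
2 | PUSH -90 | [-90]
3 | ADD | [-90]
4 | PUSH 29 | [-90, 29]
5 | ADD | [-61]
6 | PUSH -15 | [-61, -15]
7 | ADD | [-76]
8 | DUP | [-76, -76]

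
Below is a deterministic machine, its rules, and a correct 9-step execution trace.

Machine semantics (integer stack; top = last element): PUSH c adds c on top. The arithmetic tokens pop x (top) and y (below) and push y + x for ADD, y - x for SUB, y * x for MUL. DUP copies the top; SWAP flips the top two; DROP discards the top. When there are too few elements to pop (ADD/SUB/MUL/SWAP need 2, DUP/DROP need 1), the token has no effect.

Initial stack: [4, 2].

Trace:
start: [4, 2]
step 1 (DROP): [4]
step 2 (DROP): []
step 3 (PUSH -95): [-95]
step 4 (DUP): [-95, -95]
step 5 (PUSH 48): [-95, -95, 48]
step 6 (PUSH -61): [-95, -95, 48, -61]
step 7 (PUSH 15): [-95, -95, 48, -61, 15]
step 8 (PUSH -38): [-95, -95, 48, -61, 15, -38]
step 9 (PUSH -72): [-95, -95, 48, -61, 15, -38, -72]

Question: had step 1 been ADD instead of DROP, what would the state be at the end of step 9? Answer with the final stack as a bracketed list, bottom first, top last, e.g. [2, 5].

[-95, -95, 48, -61, 15, -38, -72]

(re-executing from step 1 with the substitution; state before step 1: [4, 2])
step 1 (ADD): [6]
step 2 (DROP): []
step 3 (PUSH -95): [-95]
step 4 (DUP): [-95, -95]
step 5 (PUSH 48): [-95, -95, 48]
step 6 (PUSH -61): [-95, -95, 48, -61]
step 7 (PUSH 15): [-95, -95, 48, -61, 15]
step 8 (PUSH -38): [-95, -95, 48, -61, 15, -38]
step 9 (PUSH -72): [-95, -95, 48, -61, 15, -38, -72]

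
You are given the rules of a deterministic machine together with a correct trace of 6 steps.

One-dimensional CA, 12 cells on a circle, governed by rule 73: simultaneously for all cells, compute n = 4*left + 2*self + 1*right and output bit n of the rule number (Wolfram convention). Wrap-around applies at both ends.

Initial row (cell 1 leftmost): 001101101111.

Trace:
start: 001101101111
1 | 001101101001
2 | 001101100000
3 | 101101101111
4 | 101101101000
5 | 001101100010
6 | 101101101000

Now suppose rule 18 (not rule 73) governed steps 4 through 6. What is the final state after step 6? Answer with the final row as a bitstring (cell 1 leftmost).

000000000000

(re-executing steps 4..6 under rule 18; state before step 4: 101101101111)
4 | 000000000000
5 | 000000000000
6 | 000000000000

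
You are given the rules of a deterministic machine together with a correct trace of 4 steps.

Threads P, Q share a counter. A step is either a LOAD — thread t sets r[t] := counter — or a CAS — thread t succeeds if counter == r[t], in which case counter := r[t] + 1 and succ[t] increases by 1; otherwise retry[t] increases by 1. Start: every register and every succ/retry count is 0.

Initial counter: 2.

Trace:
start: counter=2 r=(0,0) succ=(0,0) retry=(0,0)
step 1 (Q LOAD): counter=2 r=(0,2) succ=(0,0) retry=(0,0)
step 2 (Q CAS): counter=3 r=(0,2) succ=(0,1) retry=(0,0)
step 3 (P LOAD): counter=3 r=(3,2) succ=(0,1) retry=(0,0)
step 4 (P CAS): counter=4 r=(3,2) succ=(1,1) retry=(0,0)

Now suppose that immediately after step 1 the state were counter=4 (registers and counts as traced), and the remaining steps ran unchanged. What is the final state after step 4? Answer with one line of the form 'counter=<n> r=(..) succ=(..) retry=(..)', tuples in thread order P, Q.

counter=5 r=(4,2) succ=(1,0) retry=(0,1)

state after step 1 := counter=4 r=(0,2) succ=(0,0) retry=(0,0)
step 2 (Q CAS): counter=4 r=(0,2) succ=(0,0) retry=(0,1)
step 3 (P LOAD): counter=4 r=(4,2) succ=(0,0) retry=(0,1)
step 4 (P CAS): counter=5 r=(4,2) succ=(1,0) retry=(0,1)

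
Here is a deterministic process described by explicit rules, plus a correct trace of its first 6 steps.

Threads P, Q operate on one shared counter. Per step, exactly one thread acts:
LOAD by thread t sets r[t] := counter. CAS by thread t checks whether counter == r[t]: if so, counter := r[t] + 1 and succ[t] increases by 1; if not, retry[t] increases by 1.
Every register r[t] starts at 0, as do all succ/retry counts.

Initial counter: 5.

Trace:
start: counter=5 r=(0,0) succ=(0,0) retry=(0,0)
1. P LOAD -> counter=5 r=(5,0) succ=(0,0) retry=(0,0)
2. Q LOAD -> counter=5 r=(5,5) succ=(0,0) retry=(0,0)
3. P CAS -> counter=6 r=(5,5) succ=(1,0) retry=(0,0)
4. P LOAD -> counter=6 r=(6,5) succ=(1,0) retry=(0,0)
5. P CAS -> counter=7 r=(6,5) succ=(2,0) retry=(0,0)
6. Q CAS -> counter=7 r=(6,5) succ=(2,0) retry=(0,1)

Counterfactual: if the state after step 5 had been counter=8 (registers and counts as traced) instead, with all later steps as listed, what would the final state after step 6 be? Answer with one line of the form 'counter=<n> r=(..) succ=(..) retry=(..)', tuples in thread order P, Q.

state after step 5 := counter=8 r=(6,5) succ=(2,0) retry=(0,0)
6. Q CAS -> counter=8 r=(6,5) succ=(2,0) retry=(0,1)

counter=8 r=(6,5) succ=(2,0) retry=(0,1)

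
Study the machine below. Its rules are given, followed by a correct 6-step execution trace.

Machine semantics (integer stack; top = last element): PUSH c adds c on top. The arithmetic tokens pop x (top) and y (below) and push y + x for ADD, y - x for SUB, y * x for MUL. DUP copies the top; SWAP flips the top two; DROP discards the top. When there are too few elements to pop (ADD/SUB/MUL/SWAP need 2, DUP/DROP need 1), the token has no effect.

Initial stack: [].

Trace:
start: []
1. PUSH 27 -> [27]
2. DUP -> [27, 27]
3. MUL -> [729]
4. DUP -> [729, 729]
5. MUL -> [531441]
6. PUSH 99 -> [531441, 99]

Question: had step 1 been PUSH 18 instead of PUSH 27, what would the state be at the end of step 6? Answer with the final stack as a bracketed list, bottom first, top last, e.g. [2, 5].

[104976, 99]

(re-executing from step 1 with the substitution; state before step 1: [])
1. PUSH 18 -> [18]
2. DUP -> [18, 18]
3. MUL -> [324]
4. DUP -> [324, 324]
5. MUL -> [104976]
6. PUSH 99 -> [104976, 99]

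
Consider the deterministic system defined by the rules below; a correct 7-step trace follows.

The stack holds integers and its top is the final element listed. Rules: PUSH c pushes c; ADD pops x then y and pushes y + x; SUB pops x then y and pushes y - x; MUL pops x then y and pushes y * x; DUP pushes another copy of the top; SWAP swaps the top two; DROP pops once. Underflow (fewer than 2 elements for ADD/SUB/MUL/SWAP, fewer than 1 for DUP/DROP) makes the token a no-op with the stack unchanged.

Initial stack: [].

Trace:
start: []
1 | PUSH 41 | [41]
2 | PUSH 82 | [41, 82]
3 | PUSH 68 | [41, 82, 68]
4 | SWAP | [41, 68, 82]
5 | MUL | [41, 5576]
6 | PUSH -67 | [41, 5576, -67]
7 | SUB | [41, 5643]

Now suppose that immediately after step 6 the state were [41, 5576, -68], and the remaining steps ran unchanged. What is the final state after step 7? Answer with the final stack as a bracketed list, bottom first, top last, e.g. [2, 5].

[41, 5644]

state after step 6 := [41, 5576, -68]
7 | SUB | [41, 5644]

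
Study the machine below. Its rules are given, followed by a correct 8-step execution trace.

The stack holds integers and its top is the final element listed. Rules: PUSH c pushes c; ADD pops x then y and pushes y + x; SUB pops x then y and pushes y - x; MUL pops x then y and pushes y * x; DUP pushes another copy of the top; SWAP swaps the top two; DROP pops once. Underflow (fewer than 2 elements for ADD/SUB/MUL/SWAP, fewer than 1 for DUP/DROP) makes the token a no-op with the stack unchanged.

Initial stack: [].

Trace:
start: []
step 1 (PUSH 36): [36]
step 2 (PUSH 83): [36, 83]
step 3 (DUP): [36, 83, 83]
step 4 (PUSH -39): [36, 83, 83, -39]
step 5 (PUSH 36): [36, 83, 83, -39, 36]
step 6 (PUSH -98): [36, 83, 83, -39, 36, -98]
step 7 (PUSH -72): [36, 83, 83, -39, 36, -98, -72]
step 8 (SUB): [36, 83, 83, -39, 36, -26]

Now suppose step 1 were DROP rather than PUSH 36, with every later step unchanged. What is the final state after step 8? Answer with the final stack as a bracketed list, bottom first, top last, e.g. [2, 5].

[83, 83, -39, 36, -26]

(re-executing from step 1 with the substitution; state before step 1: [])
step 1 (DROP): []
step 2 (PUSH 83): [83]
step 3 (DUP): [83, 83]
step 4 (PUSH -39): [83, 83, -39]
step 5 (PUSH 36): [83, 83, -39, 36]
step 6 (PUSH -98): [83, 83, -39, 36, -98]
step 7 (PUSH -72): [83, 83, -39, 36, -98, -72]
step 8 (SUB): [83, 83, -39, 36, -26]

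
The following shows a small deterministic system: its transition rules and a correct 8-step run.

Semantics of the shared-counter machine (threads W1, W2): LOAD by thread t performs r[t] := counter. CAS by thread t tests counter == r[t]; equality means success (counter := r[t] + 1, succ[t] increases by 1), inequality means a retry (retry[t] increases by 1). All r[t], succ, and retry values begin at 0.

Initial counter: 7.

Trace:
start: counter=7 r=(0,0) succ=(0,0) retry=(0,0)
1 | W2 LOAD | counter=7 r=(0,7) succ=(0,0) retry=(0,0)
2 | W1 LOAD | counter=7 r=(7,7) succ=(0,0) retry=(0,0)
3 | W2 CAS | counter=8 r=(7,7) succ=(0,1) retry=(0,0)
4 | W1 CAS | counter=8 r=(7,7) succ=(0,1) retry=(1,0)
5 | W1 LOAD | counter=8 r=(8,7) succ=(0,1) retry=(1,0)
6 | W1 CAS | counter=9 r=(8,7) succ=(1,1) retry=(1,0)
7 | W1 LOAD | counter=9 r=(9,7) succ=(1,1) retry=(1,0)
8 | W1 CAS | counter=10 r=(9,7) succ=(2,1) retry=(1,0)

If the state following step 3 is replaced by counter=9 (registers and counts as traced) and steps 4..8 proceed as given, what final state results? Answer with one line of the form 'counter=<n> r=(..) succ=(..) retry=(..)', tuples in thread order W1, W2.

state after step 3 := counter=9 r=(7,7) succ=(0,1) retry=(0,0)
4 | W1 CAS | counter=9 r=(7,7) succ=(0,1) retry=(1,0)
5 | W1 LOAD | counter=9 r=(9,7) succ=(0,1) retry=(1,0)
6 | W1 CAS | counter=10 r=(9,7) succ=(1,1) retry=(1,0)
7 | W1 LOAD | counter=10 r=(10,7) succ=(1,1) retry=(1,0)
8 | W1 CAS | counter=11 r=(10,7) succ=(2,1) retry=(1,0)

counter=11 r=(10,7) succ=(2,1) retry=(1,0)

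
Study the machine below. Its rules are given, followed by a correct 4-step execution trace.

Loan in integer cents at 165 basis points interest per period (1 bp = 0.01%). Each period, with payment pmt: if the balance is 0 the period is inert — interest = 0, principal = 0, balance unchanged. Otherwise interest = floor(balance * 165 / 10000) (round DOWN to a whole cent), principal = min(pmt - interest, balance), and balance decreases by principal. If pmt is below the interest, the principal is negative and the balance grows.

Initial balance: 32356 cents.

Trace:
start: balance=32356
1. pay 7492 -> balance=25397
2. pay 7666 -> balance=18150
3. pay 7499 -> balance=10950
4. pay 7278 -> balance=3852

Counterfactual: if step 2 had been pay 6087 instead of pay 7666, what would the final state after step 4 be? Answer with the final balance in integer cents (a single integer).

(re-executing from step 2 with the substitution; state before step 2: balance=25397)
2. pay 6087 -> balance=19729
3. pay 7499 -> balance=12555
4. pay 7278 -> balance=5484

5484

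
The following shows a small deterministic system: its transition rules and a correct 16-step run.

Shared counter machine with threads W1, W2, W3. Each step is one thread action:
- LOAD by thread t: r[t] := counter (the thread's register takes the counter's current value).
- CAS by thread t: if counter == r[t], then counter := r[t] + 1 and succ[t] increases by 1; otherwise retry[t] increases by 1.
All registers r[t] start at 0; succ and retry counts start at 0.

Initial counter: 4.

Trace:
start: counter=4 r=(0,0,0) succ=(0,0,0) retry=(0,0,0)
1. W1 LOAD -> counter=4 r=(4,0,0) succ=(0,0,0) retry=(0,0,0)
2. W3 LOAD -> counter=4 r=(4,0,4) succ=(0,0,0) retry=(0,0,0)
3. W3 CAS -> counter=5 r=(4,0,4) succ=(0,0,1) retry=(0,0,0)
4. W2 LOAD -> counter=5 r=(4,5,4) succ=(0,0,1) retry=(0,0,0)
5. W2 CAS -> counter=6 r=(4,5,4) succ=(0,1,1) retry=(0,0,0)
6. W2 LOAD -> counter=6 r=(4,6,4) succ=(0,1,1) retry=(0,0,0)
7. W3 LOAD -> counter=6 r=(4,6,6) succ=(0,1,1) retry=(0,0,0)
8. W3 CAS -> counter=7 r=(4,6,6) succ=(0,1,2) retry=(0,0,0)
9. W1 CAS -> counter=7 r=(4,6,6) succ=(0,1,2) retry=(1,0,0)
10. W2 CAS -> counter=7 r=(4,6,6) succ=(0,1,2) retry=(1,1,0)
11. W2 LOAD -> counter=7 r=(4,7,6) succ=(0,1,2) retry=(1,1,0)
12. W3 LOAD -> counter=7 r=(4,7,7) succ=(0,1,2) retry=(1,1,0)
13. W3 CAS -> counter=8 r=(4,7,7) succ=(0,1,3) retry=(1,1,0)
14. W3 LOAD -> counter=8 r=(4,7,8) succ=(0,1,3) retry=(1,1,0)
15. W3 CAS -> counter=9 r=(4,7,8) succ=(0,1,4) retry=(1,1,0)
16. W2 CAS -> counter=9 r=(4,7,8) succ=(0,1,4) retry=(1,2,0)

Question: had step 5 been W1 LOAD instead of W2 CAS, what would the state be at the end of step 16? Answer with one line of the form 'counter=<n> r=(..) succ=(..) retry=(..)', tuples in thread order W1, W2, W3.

(re-executing from step 5 with the substitution; state before step 5: counter=5 r=(4,5,4) succ=(0,0,1) retry=(0,0,0))
5. W1 LOAD -> counter=5 r=(5,5,4) succ=(0,0,1) retry=(0,0,0)
6. W2 LOAD -> counter=5 r=(5,5,4) succ=(0,0,1) retry=(0,0,0)
7. W3 LOAD -> counter=5 r=(5,5,5) succ=(0,0,1) retry=(0,0,0)
8. W3 CAS -> counter=6 r=(5,5,5) succ=(0,0,2) retry=(0,0,0)
9. W1 CAS -> counter=6 r=(5,5,5) succ=(0,0,2) retry=(1,0,0)
10. W2 CAS -> counter=6 r=(5,5,5) succ=(0,0,2) retry=(1,1,0)
11. W2 LOAD -> counter=6 r=(5,6,5) succ=(0,0,2) retry=(1,1,0)
12. W3 LOAD -> counter=6 r=(5,6,6) succ=(0,0,2) retry=(1,1,0)
13. W3 CAS -> counter=7 r=(5,6,6) succ=(0,0,3) retry=(1,1,0)
14. W3 LOAD -> counter=7 r=(5,6,7) succ=(0,0,3) retry=(1,1,0)
15. W3 CAS -> counter=8 r=(5,6,7) succ=(0,0,4) retry=(1,1,0)
16. W2 CAS -> counter=8 r=(5,6,7) succ=(0,0,4) retry=(1,2,0)

counter=8 r=(5,6,7) succ=(0,0,4) retry=(1,2,0)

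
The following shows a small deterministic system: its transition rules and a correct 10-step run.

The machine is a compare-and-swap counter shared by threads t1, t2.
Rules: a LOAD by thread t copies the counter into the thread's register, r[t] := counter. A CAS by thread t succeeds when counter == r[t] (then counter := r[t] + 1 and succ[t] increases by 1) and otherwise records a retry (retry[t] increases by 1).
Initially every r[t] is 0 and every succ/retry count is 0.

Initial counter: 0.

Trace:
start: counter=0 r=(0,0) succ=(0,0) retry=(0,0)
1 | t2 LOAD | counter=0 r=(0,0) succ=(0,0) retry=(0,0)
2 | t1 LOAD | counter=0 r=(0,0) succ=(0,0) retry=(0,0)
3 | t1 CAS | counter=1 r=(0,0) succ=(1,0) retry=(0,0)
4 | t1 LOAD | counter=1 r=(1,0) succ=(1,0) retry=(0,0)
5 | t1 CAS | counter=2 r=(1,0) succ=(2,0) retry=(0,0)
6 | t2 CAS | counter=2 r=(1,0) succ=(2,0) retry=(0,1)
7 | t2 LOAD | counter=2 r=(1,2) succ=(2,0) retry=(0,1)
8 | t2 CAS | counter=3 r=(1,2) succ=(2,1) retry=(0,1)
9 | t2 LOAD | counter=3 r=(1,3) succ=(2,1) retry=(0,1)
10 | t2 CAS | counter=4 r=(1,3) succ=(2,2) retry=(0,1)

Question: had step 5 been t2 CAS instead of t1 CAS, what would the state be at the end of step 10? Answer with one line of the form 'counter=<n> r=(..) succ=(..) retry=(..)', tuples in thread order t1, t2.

counter=3 r=(1,2) succ=(1,2) retry=(0,2)

(re-executing from step 5 with the substitution; state before step 5: counter=1 r=(1,0) succ=(1,0) retry=(0,0))
5 | t2 CAS | counter=1 r=(1,0) succ=(1,0) retry=(0,1)
6 | t2 CAS | counter=1 r=(1,0) succ=(1,0) retry=(0,2)
7 | t2 LOAD | counter=1 r=(1,1) succ=(1,0) retry=(0,2)
8 | t2 CAS | counter=2 r=(1,1) succ=(1,1) retry=(0,2)
9 | t2 LOAD | counter=2 r=(1,2) succ=(1,1) retry=(0,2)
10 | t2 CAS | counter=3 r=(1,2) succ=(1,2) retry=(0,2)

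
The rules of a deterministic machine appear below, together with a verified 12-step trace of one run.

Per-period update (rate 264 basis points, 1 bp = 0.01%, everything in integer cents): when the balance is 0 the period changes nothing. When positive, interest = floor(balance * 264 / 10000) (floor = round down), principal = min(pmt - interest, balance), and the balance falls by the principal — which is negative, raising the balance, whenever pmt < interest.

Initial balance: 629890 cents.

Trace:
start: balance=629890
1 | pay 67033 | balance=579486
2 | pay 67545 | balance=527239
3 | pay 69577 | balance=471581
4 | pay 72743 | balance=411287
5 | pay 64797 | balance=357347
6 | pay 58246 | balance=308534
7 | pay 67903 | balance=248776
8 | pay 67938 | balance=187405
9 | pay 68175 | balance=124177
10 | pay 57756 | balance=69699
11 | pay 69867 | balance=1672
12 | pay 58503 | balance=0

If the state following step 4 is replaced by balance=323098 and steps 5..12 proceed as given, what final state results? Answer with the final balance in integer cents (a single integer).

state after step 4 := balance=323098
5 | pay 64797 | balance=266830
6 | pay 58246 | balance=215628
7 | pay 67903 | balance=153417
8 | pay 67938 | balance=89529
9 | pay 68175 | balance=23717
10 | pay 57756 | balance=0
11 | pay 69867 | balance=0
12 | pay 58503 | balance=0

0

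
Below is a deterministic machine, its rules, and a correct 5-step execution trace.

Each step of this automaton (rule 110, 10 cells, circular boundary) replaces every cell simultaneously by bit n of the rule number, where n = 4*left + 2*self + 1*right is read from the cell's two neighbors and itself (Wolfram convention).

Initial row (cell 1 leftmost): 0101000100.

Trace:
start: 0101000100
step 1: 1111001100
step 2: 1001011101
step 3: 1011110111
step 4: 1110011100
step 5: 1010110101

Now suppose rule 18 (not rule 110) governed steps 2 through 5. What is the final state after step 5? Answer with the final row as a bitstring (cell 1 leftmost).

(re-executing steps 2..5 under rule 18; state before step 2: 1111001100)
step 2: 0000110011
step 3: 1001001100
step 4: 0110110011
step 5: 0000001100

0000001100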